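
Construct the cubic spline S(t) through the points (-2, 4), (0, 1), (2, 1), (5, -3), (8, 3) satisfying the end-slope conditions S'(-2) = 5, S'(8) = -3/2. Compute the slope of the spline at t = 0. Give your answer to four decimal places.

Put m_i = S'' at the i-th knot. Here h = (2, 2, 3, 3) and Δ = (-3/2, 0, -4/3, 2), so the interior equations h_(i-1)·m_(i-1) + 2(h_(i-1)+h_i)·m_i + h_i·m_(i+1) = 6(Δ_i − Δ_(i-1)) read
  2·m_0 + 8·m_1 + 2·m_2 = 6(Δ_1 - Δ_0) = 9
  2·m_1 + 10·m_2 + 3·m_3 = 6(Δ_2 - Δ_1) = -8
  3·m_2 + 12·m_3 + 3·m_4 = 6(Δ_3 - Δ_2) = 20
Clamped end conditions give two more equations: 2h_0·m_0 + h_0·m_1 = 6(Δ_0 - S'(-2)) = -39 and h_3·m_3 + 2h_3·m_4 = 6(S'(8) - Δ_3) = -21.
Solving the tridiagonal system: m_0 = -61/5, m_1 = 49/10, m_2 = -29/10, m_3 = 56/15, m_4 = -161/30.
On [0, 2], S'(t) = b_1 + 2c_1·t + 3d_1·t² with b_1 = Δ_1 - h_1(2m_1 + m_2)/6 = -23/10, c_1 = m_1/2 = 49/20, d_1 = (m_2 - m_1)/(6h_1) = -13/20. So S'(0) = -23/10.

-2.3000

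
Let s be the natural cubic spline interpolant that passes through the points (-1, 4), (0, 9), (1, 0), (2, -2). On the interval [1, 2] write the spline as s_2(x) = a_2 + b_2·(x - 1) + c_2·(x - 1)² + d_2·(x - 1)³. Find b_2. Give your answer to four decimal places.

Put M_i = s'' at the i-th knot. Here h = (1, 1, 1) and Δ = (5, -9, -2), so the interior equations h_(i-1)·M_(i-1) + 2(h_(i-1)+h_i)·M_i + h_i·M_(i+1) = 6(Δ_i − Δ_(i-1)) read
  1·M_0 + 4·M_1 + 1·M_2 = 6(Δ_1 - Δ_0) = -84
  1·M_1 + 4·M_2 + 1·M_3 = 6(Δ_2 - Δ_1) = 42
Natural end conditions: M_0 = M_3 = 0.
Hence M_0 = 0, M_1 = -126/5, M_2 = 84/5, M_3 = 0.
On [1, 2], with s_2(x) = a_2 + b_2·(x - 1) + c_2·(x - 1)² + d_2·(x - 1)³: c_2 = M_2/2 = 42/5, d_2 = (M_3 - M_2)/(6h_2) = -14/5, b_2 = Δ_2 - h_2(2M_2 + M_3)/6 = -38/5.

-7.6000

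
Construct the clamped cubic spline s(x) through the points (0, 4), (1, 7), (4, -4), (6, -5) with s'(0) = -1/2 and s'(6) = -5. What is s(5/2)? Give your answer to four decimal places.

With M_i denoting the second derivative at x_i, h_i = 1, 3, 2, and Δ_i = (y_(i+1) − y_i)/h_i = 3, -11/3, -1/2:
  1·M_0 + 8·M_1 + 3·M_2 = 6(Δ_1 - Δ_0) = -40
  3·M_1 + 10·M_2 + 2·M_3 = 6(Δ_2 - Δ_1) = 19
Clamped end conditions give two more equations: 2h_0·M_0 + h_0·M_1 = 6(Δ_0 - s'(0)) = 21 and h_2·M_2 + 2h_2·M_3 = 6(s'(6) - Δ_2) = -27.
Solving the tridiagonal system: M_0 = 1187/78, M_1 = -368/39, M_2 = 527/78, M_3 = -395/39.
On [1, 4], s(x) = 7 + 373/156·(x - 1) - 184/39·(x - 1)² + 421/468·(x - 1)³.
With (x - 1) = 3/2: s(5/2) = 1251/416.

3.0072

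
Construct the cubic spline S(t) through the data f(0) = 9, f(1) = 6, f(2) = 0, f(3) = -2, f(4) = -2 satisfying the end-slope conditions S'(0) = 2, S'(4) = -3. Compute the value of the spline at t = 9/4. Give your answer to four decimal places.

-0.9738

Put M_i = S'' at the i-th knot. Here h = (1, 1, 1, 1) and Δ = (-3, -6, -2, 0), so the interior equations h_(i-1)·M_(i-1) + 2(h_(i-1)+h_i)·M_i + h_i·M_(i+1) = 6(Δ_i − Δ_(i-1)) read
  1·M_0 + 4·M_1 + 1·M_2 = 6(Δ_1 - Δ_0) = -18
  1·M_1 + 4·M_2 + 1·M_3 = 6(Δ_2 - Δ_1) = 24
  1·M_2 + 4·M_3 + 1·M_4 = 6(Δ_3 - Δ_2) = 12
Clamped end conditions give two more equations: 2h_0·M_0 + h_0·M_1 = 6(Δ_0 - S'(0)) = -30 and h_3·M_3 + 2h_3·M_4 = 6(S'(4) - Δ_3) = -18.
Solving: M_0 = -193/14, M_1 = -17/7, M_2 = 11/2, M_3 = 31/7, M_4 = -157/14.
On [2, 3], S(t) = 0 - 32/7·(t - 2) + 11/4·(t - 2)² - 5/28·(t - 2)³.
With (t - 2) = 1/4: S(9/4) = -1745/1792.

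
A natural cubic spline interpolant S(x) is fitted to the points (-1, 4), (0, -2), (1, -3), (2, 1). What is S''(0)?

6

Put m_i = S'' at the i-th knot. Here h = (1, 1, 1) and Δ = (-6, -1, 4), so the interior equations h_(i-1)·m_(i-1) + 2(h_(i-1)+h_i)·m_i + h_i·m_(i+1) = 6(Δ_i − Δ_(i-1)) read
  1·m_0 + 4·m_1 + 1·m_2 = 6(Δ_1 - Δ_0) = 30
  1·m_1 + 4·m_2 + 1·m_3 = 6(Δ_2 - Δ_1) = 30
Natural end conditions: m_0 = m_3 = 0.
Forward elimination and back-substitution give m_0 = 0, m_1 = 6, m_2 = 6, m_3 = 0.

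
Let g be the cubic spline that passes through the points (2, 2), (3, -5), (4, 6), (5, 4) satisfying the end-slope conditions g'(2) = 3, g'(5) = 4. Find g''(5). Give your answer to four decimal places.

39.0667

Write M_i for g''(x_i). With h_i = 1, 1, 1 and divided differences Δ_i = -7, 11, -2, the continuity of g' gives the tridiagonal system
  1·M_0 + 4·M_1 + 1·M_2 = 6(Δ_1 - Δ_0) = 108
  1·M_1 + 4·M_2 + 1·M_3 = 6(Δ_2 - Δ_1) = -78
Clamped end conditions give two more equations: 2h_0·M_0 + h_0·M_1 = 6(Δ_0 - g'(2)) = -60 and h_2·M_2 + 2h_2·M_3 = 6(g'(5) - Δ_2) = 36.
Solving the tridiagonal system: M_0 = -836/15, M_1 = 772/15, M_2 = -632/15, M_3 = 586/15.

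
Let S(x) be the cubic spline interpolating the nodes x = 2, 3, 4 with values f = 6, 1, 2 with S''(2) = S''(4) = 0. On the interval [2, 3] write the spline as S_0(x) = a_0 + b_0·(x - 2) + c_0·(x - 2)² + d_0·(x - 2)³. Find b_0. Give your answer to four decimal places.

Put σ_i = S'' at the i-th knot. Here h = (1, 1) and Δ = (-5, 1), so the interior equations h_(i-1)·σ_(i-1) + 2(h_(i-1)+h_i)·σ_i + h_i·σ_(i+1) = 6(Δ_i − Δ_(i-1)) read
  1·σ_0 + 4·σ_1 + 1·σ_2 = 6(Δ_1 - Δ_0) = 36
Natural end conditions: σ_0 = σ_2 = 0.
Forward elimination and back-substitution give σ_0 = 0, σ_1 = 9, σ_2 = 0.
On [2, 3], with S_0(x) = a_0 + b_0·(x - 2) + c_0·(x - 2)² + d_0·(x - 2)³: c_0 = σ_0/2 = 0, d_0 = (σ_1 - σ_0)/(6h_0) = 3/2, b_0 = Δ_0 - h_0(2σ_0 + σ_1)/6 = -13/2.

-6.5000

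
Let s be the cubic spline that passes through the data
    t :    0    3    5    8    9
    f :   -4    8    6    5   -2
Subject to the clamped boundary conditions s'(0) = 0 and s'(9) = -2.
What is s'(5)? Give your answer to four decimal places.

-0.1130

Let M_i = s''(x_i). Step sizes h_i = 3, 2, 3, 1; slopes of the chords Δ_i = (y_(i+1) - y_i)/h_i = 4, -1, -1/3, -7.
  3·M_0 + 10·M_1 + 2·M_2 = 6(Δ_1 - Δ_0) = -30
  2·M_1 + 10·M_2 + 3·M_3 = 6(Δ_2 - Δ_1) = 4
  3·M_2 + 8·M_3 + 1·M_4 = 6(Δ_3 - Δ_2) = -40
Clamped end conditions give two more equations: 2h_0·M_0 + h_0·M_1 = 6(Δ_0 - s'(0)) = 24 and h_3·M_3 + 2h_3·M_4 = 6(s'(9) - Δ_3) = 30.
Solving: M_0 = 1235/177, M_1 = -1054/177, M_2 = 1525/354, M_3 = -1603/177, M_4 = 6913/354.
On [5, 8], s'(t) = b_2 + 2c_2·(t - 5) + 3d_2·(t - 5)² with b_2 = Δ_2 - h_2(2M_2 + M_3)/6 = -20/177, c_2 = M_2/2 = 1525/708, d_2 = (M_3 - M_2)/(6h_2) = -1577/2124. So s'(5) = -20/177.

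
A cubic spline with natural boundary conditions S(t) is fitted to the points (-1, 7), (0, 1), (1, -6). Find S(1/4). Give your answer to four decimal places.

-0.6680

Put m_i = S'' at the i-th knot. Here h = (1, 1) and Δ = (-6, -7), so the interior equations h_(i-1)·m_(i-1) + 2(h_(i-1)+h_i)·m_i + h_i·m_(i+1) = 6(Δ_i − Δ_(i-1)) read
  1·m_0 + 4·m_1 + 1·m_2 = 6(Δ_1 - Δ_0) = -6
Natural end conditions: m_0 = m_2 = 0.
Hence m_0 = 0, m_1 = -3/2, m_2 = 0.
On [0, 1], S(t) = 1 - 13/2·t - 3/4·t² + 1/4·t³.
With t = 1/4: S(1/4) = -171/256.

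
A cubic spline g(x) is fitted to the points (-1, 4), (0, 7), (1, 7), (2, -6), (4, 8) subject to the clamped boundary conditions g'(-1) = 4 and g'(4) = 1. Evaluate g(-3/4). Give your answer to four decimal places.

4.8678

Let σ_i = g''(x_i). Step sizes h_i = 1, 1, 1, 2; slopes of the chords Δ_i = (y_(i+1) - y_i)/h_i = 3, 0, -13, 7.
  1·σ_0 + 4·σ_1 + 1·σ_2 = 6(Δ_1 - Δ_0) = -18
  1·σ_1 + 4·σ_2 + 1·σ_3 = 6(Δ_2 - Δ_1) = -78
  1·σ_2 + 6·σ_3 + 2·σ_4 = 6(Δ_3 - Δ_2) = 120
Clamped end conditions give two more equations: 2h_0·σ_0 + h_0·σ_1 = 6(Δ_0 - g'(-1)) = -6 and h_3·σ_3 + 2h_3·σ_4 = 6(g'(4) - Δ_3) = -36.
Hence σ_0 = -204/41, σ_1 = 162/41, σ_2 = -1182/41, σ_3 = 1368/41, σ_4 = -1053/41.
On [-1, 0], g(x) = 4 + 4·(x + 1) - 102/41·(x + 1)² + 61/41·(x + 1)³.
With (x + 1) = 1/4: g(-3/4) = 12773/2624.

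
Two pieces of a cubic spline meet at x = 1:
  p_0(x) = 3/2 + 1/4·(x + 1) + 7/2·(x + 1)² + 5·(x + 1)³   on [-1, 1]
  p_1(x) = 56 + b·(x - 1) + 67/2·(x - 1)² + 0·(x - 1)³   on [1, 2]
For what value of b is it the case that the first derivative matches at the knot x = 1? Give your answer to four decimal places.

74.2500

p_0'(x) = 1/4 + 7·(x + 1) + 15·(x + 1)², so p_0'(1) = 297/4. On the right, p_1'(1) = b, so b = 297/4.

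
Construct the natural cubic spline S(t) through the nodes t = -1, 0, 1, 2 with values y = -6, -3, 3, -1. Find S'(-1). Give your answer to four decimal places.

1.5333

With m_i denoting the second derivative at x_i, h_i = 1, 1, 1, and Δ_i = (y_(i+1) − y_i)/h_i = 3, 6, -4:
  1·m_0 + 4·m_1 + 1·m_2 = 6(Δ_1 - Δ_0) = 18
  1·m_1 + 4·m_2 + 1·m_3 = 6(Δ_2 - Δ_1) = -60
Natural end conditions: m_0 = m_3 = 0.
Solving the tridiagonal system: m_0 = 0, m_1 = 44/5, m_2 = -86/5, m_3 = 0.
On [-1, 0], S'(t) = b_0 + 2c_0·(t + 1) + 3d_0·(t + 1)² with b_0 = Δ_0 - h_0(2m_0 + m_1)/6 = 23/15, c_0 = m_0/2 = 0, d_0 = (m_1 - m_0)/(6h_0) = 22/15. So S'(-1) = 23/15.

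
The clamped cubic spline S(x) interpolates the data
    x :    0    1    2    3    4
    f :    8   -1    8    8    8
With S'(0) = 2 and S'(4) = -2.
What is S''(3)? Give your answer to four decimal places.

9.7143

Write m_i for S''(x_i). With h_i = 1, 1, 1, 1 and divided differences Δ_i = -9, 9, 0, 0, the continuity of S' gives the tridiagonal system
  1·m_0 + 4·m_1 + 1·m_2 = 6(Δ_1 - Δ_0) = 108
  1·m_1 + 4·m_2 + 1·m_3 = 6(Δ_2 - Δ_1) = -54
  1·m_2 + 4·m_3 + 1·m_4 = 6(Δ_3 - Δ_2) = 0
Clamped end conditions give two more equations: 2h_0·m_0 + h_0·m_1 = 6(Δ_0 - S'(0)) = -66 and h_3·m_3 + 2h_3·m_4 = 6(S'(4) - Δ_3) = -12.
Forward elimination and back-substitution give m_0 = -400/7, m_1 = 338/7, m_2 = -28, m_3 = 68/7, m_4 = -76/7.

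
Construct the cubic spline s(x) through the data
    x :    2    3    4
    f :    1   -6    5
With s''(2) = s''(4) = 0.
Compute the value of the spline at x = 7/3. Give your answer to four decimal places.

Put M_i = s'' at the i-th knot. Here h = (1, 1) and Δ = (-7, 11), so the interior equations h_(i-1)·M_(i-1) + 2(h_(i-1)+h_i)·M_i + h_i·M_(i+1) = 6(Δ_i − Δ_(i-1)) read
  1·M_0 + 4·M_1 + 1·M_2 = 6(Δ_1 - Δ_0) = 108
Natural end conditions: M_0 = M_2 = 0.
Forward elimination and back-substitution give M_0 = 0, M_1 = 27, M_2 = 0.
On [2, 3], s(x) = 1 - 23/2·(x - 2) + 0·(x - 2)² + 9/2·(x - 2)³.
With (x - 2) = 1/3: s(7/3) = -8/3.

-2.6667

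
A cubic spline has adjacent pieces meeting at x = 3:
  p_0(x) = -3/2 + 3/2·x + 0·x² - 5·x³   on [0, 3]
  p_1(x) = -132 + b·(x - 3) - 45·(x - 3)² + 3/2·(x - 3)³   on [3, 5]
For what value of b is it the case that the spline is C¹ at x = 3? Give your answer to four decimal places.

-133.5000

p_0'(x) = 3/2 + 0·x - 15·x², so p_0'(3) = -267/2. On the right, p_1'(3) = b, so b = -267/2.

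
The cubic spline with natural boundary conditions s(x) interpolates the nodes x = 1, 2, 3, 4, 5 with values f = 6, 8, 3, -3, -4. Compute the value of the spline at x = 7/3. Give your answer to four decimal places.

With σ_i denoting the second derivative at x_i, h_i = 1, 1, 1, 1, and Δ_i = (y_(i+1) − y_i)/h_i = 2, -5, -6, -1:
  1·σ_0 + 4·σ_1 + 1·σ_2 = 6(Δ_1 - Δ_0) = -42
  1·σ_1 + 4·σ_2 + 1·σ_3 = 6(Δ_2 - Δ_1) = -6
  1·σ_2 + 4·σ_3 + 1·σ_4 = 6(Δ_3 - Δ_2) = 30
Natural end conditions: σ_0 = σ_4 = 0.
Solving the tridiagonal system: σ_0 = 0, σ_1 = -72/7, σ_2 = -6/7, σ_3 = 54/7, σ_4 = 0.
On [2, 3], s(x) = 8 - 10/7·(x - 2) - 36/7·(x - 2)² + 11/7·(x - 2)³.
With (x - 2) = 1/3: s(7/3) = 1325/189.

7.0106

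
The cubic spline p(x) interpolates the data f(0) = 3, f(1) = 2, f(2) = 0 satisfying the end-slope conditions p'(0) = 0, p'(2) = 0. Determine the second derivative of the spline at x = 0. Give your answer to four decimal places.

Let m_i = p''(x_i). Step sizes h_i = 1, 1; slopes of the chords Δ_i = (y_(i+1) - y_i)/h_i = -1, -2.
  1·m_0 + 4·m_1 + 1·m_2 = 6(Δ_1 - Δ_0) = -6
Clamped end conditions give two more equations: 2h_0·m_0 + h_0·m_1 = 6(Δ_0 - p'(0)) = -6 and h_1·m_1 + 2h_1·m_2 = 6(p'(2) - Δ_1) = 12.
Solving the tridiagonal system: m_0 = -3/2, m_1 = -3, m_2 = 15/2.

-1.5000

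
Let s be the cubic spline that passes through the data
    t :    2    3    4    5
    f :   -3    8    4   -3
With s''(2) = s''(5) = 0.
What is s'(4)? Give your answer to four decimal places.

With M_i denoting the second derivative at x_i, h_i = 1, 1, 1, and Δ_i = (y_(i+1) − y_i)/h_i = 11, -4, -7:
  1·M_0 + 4·M_1 + 1·M_2 = 6(Δ_1 - Δ_0) = -90
  1·M_1 + 4·M_2 + 1·M_3 = 6(Δ_2 - Δ_1) = -18
Natural end conditions: M_0 = M_3 = 0.
Solving: M_0 = 0, M_1 = -114/5, M_2 = 6/5, M_3 = 0.
On [4, 5], s'(t) = b_2 + 2c_2·(t - 4) + 3d_2·(t - 4)² with b_2 = Δ_2 - h_2(2M_2 + M_3)/6 = -37/5, c_2 = M_2/2 = 3/5, d_2 = (M_3 - M_2)/(6h_2) = -1/5. So s'(4) = -37/5.

-7.4000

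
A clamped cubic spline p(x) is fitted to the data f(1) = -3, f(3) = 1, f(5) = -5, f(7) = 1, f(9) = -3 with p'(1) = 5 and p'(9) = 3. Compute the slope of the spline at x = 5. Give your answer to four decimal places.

Put M_i = p'' at the i-th knot. Here h = (2, 2, 2, 2) and Δ = (2, -3, 3, -2), so the interior equations h_(i-1)·M_(i-1) + 2(h_(i-1)+h_i)·M_i + h_i·M_(i+1) = 6(Δ_i − Δ_(i-1)) read
  2·M_0 + 8·M_1 + 2·M_2 = 6(Δ_1 - Δ_0) = -30
  2·M_1 + 8·M_2 + 2·M_3 = 6(Δ_2 - Δ_1) = 36
  2·M_2 + 8·M_3 + 2·M_4 = 6(Δ_3 - Δ_2) = -30
Clamped end conditions give two more equations: 2h_0·M_0 + h_0·M_1 = 6(Δ_0 - p'(1)) = -18 and h_3·M_3 + 2h_3·M_4 = 6(p'(9) - Δ_3) = 30.
Forward elimination and back-substitution give M_0 = -13/7, M_1 = -37/7, M_2 = 8, M_3 = -61/7, M_4 = 83/7.
On [5, 7], p'(x) = b_2 + 2c_2·(x - 5) + 3d_2·(x - 5)² with b_2 = Δ_2 - h_2(2M_2 + M_3)/6 = 4/7, c_2 = M_2/2 = 4, d_2 = (M_3 - M_2)/(6h_2) = -39/28. So p'(5) = 4/7.

0.5714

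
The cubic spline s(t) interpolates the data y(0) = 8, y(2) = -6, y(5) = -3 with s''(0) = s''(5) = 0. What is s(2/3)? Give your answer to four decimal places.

With m_i denoting the second derivative at x_i, h_i = 2, 3, and Δ_i = (y_(i+1) − y_i)/h_i = -7, 1:
  2·m_0 + 10·m_1 + 3·m_2 = 6(Δ_1 - Δ_0) = 48
Natural end conditions: m_0 = m_2 = 0.
Solving the tridiagonal system: m_0 = 0, m_1 = 24/5, m_2 = 0.
On [0, 2], s(t) = 8 - 43/5·t + 0·t² + 2/5·t³.
With t = 2/3: s(2/3) = 322/135.

2.3852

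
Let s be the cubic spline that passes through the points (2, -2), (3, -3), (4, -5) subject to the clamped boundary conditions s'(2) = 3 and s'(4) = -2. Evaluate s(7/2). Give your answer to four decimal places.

With σ_i denoting the second derivative at x_i, h_i = 1, 1, and Δ_i = (y_(i+1) − y_i)/h_i = -1, -2:
  1·σ_0 + 4·σ_1 + 1·σ_2 = 6(Δ_1 - Δ_0) = -6
Clamped end conditions give two more equations: 2h_0·σ_0 + h_0·σ_1 = 6(Δ_0 - s'(2)) = -24 and h_1·σ_1 + 2h_1·σ_2 = 6(s'(4) - Δ_1) = 0.
Forward elimination and back-substitution give σ_0 = -13, σ_1 = 2, σ_2 = -1.
On [3, 4], s(x) = -3 - 5/2·(x - 3) + 1·(x - 3)² - 1/2·(x - 3)³.
With (x - 3) = 1/2: s(7/2) = -65/16.

-4.0625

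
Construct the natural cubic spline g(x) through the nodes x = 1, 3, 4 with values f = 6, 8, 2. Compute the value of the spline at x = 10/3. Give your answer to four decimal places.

6.4321

With m_i denoting the second derivative at x_i, h_i = 2, 1, and Δ_i = (y_(i+1) − y_i)/h_i = 1, -6:
  2·m_0 + 6·m_1 + 1·m_2 = 6(Δ_1 - Δ_0) = -42
Natural end conditions: m_0 = m_2 = 0.
Solving the tridiagonal system: m_0 = 0, m_1 = -7, m_2 = 0.
On [3, 4], g(x) = 8 - 11/3·(x - 3) - 7/2·(x - 3)² + 7/6·(x - 3)³.
With (x - 3) = 1/3: g(10/3) = 521/81.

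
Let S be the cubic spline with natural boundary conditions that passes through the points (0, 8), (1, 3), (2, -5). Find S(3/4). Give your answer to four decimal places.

4.4961

Let M_i = S''(x_i). Step sizes h_i = 1, 1; slopes of the chords Δ_i = (y_(i+1) - y_i)/h_i = -5, -8.
  1·M_0 + 4·M_1 + 1·M_2 = 6(Δ_1 - Δ_0) = -18
Natural end conditions: M_0 = M_2 = 0.
Solving the tridiagonal system: M_0 = 0, M_1 = -9/2, M_2 = 0.
On [0, 1], S(x) = 8 - 17/4·x + 0·x² - 3/4·x³.
With x = 3/4: S(3/4) = 1151/256.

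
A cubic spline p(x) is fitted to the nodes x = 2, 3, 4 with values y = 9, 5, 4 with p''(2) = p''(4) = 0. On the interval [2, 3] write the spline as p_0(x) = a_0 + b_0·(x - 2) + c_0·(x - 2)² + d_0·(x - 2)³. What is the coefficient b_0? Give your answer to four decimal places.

Write σ_i for p''(x_i). With h_i = 1, 1 and divided differences Δ_i = -4, -1, the continuity of p' gives the tridiagonal system
  1·σ_0 + 4·σ_1 + 1·σ_2 = 6(Δ_1 - Δ_0) = 18
Natural end conditions: σ_0 = σ_2 = 0.
Forward elimination and back-substitution give σ_0 = 0, σ_1 = 9/2, σ_2 = 0.
On [2, 3], with p_0(x) = a_0 + b_0·(x - 2) + c_0·(x - 2)² + d_0·(x - 2)³: c_0 = σ_0/2 = 0, d_0 = (σ_1 - σ_0)/(6h_0) = 3/4, b_0 = Δ_0 - h_0(2σ_0 + σ_1)/6 = -19/4.

-4.7500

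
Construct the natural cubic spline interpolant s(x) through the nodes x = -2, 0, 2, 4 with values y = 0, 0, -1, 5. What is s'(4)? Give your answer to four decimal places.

Let m_i = s''(x_i). Step sizes h_i = 2, 2, 2; slopes of the chords Δ_i = (y_(i+1) - y_i)/h_i = 0, -1/2, 3.
  2·m_0 + 8·m_1 + 2·m_2 = 6(Δ_1 - Δ_0) = -3
  2·m_1 + 8·m_2 + 2·m_3 = 6(Δ_2 - Δ_1) = 21
Natural end conditions: m_0 = m_3 = 0.
Hence m_0 = 0, m_1 = -11/10, m_2 = 29/10, m_3 = 0.
On [2, 4], s'(x) = b_2 + 2c_2·(x - 2) + 3d_2·(x - 2)² with b_2 = Δ_2 - h_2(2m_2 + m_3)/6 = 16/15, c_2 = m_2/2 = 29/20, d_2 = (m_3 - m_2)/(6h_2) = -29/120. So s'(4) = 119/30.

3.9667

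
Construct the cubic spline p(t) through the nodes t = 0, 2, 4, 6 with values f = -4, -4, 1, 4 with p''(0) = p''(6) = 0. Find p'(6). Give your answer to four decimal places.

Let m_i = p''(x_i). Step sizes h_i = 2, 2, 2; slopes of the chords Δ_i = (y_(i+1) - y_i)/h_i = 0, 5/2, 3/2.
  2·m_0 + 8·m_1 + 2·m_2 = 6(Δ_1 - Δ_0) = 15
  2·m_1 + 8·m_2 + 2·m_3 = 6(Δ_2 - Δ_1) = -6
Natural end conditions: m_0 = m_3 = 0.
Solving the tridiagonal system: m_0 = 0, m_1 = 11/5, m_2 = -13/10, m_3 = 0.
On [4, 6], p'(t) = b_2 + 2c_2·(t - 4) + 3d_2·(t - 4)² with b_2 = Δ_2 - h_2(2m_2 + m_3)/6 = 71/30, c_2 = m_2/2 = -13/20, d_2 = (m_3 - m_2)/(6h_2) = 13/120. So p'(6) = 16/15.

1.0667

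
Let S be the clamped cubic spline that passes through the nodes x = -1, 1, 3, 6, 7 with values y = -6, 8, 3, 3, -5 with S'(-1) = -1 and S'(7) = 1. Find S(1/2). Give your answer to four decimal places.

4.5850

With m_i denoting the second derivative at x_i, h_i = 2, 2, 3, 1, and Δ_i = (y_(i+1) − y_i)/h_i = 7, -5/2, 0, -8:
  2·m_0 + 8·m_1 + 2·m_2 = 6(Δ_1 - Δ_0) = -57
  2·m_1 + 10·m_2 + 3·m_3 = 6(Δ_2 - Δ_1) = 15
  3·m_2 + 8·m_3 + 1·m_4 = 6(Δ_3 - Δ_2) = -48
Clamped end conditions give two more equations: 2h_0·m_0 + h_0·m_1 = 6(Δ_0 - S'(-1)) = 48 and h_3·m_3 + 2h_3·m_4 = 6(S'(7) - Δ_3) = 54.
Solving the tridiagonal system: m_0 = 607/32, m_1 = -223/16, m_2 = 265/32, m_3 = -213/16, m_4 = 1077/32.
On [-1, 1], S(x) = -6 - 1·(x + 1) + 607/64·(x + 1)² - 351/128·(x + 1)³.
With (x + 1) = 3/2: S(1/2) = 4695/1024.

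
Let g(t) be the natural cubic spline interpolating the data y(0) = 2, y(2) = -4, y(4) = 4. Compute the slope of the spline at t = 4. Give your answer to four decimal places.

Let M_i = g''(x_i). Step sizes h_i = 2, 2; slopes of the chords Δ_i = (y_(i+1) - y_i)/h_i = -3, 4.
  2·M_0 + 8·M_1 + 2·M_2 = 6(Δ_1 - Δ_0) = 42
Natural end conditions: M_0 = M_2 = 0.
Solving: M_0 = 0, M_1 = 21/4, M_2 = 0.
On [2, 4], g'(t) = b_1 + 2c_1·(t - 2) + 3d_1·(t - 2)² with b_1 = Δ_1 - h_1(2M_1 + M_2)/6 = 1/2, c_1 = M_1/2 = 21/8, d_1 = (M_2 - M_1)/(6h_1) = -7/16. So g'(4) = 23/4.

5.7500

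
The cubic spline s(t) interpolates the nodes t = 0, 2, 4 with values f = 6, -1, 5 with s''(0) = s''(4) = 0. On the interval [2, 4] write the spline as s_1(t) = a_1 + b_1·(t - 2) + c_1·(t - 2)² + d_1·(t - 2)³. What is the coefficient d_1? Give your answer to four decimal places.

Write M_i for s''(x_i). With h_i = 2, 2 and divided differences Δ_i = -7/2, 3, the continuity of s' gives the tridiagonal system
  2·M_0 + 8·M_1 + 2·M_2 = 6(Δ_1 - Δ_0) = 39
Natural end conditions: M_0 = M_2 = 0.
Hence M_0 = 0, M_1 = 39/8, M_2 = 0.
On [2, 4], with s_1(t) = a_1 + b_1·(t - 2) + c_1·(t - 2)² + d_1·(t - 2)³: c_1 = M_1/2 = 39/16, d_1 = (M_2 - M_1)/(6h_1) = -13/32, b_1 = Δ_1 - h_1(2M_1 + M_2)/6 = -1/4.

-0.4063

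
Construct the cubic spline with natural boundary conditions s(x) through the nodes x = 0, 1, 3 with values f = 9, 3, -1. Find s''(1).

With m_i denoting the second derivative at x_i, h_i = 1, 2, and Δ_i = (y_(i+1) − y_i)/h_i = -6, -2:
  1·m_0 + 6·m_1 + 2·m_2 = 6(Δ_1 - Δ_0) = 24
Natural end conditions: m_0 = m_2 = 0.
Solving: m_0 = 0, m_1 = 4, m_2 = 0.

4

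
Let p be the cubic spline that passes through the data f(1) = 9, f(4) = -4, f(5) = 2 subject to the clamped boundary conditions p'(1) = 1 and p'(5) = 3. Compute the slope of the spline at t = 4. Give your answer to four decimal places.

Let M_i = p''(x_i). Step sizes h_i = 3, 1; slopes of the chords Δ_i = (y_(i+1) - y_i)/h_i = -13/3, 6.
  3·M_0 + 8·M_1 + 1·M_2 = 6(Δ_1 - Δ_0) = 62
Clamped end conditions give two more equations: 2h_0·M_0 + h_0·M_1 = 6(Δ_0 - p'(1)) = -32 and h_1·M_1 + 2h_1·M_2 = 6(p'(5) - Δ_1) = -18.
Forward elimination and back-substitution give M_0 = -151/12, M_1 = 29/2, M_2 = -65/4.
On [4, 5], p'(t) = b_1 + 2c_1·(t - 4) + 3d_1·(t - 4)² with b_1 = Δ_1 - h_1(2M_1 + M_2)/6 = 31/8, c_1 = M_1/2 = 29/4, d_1 = (M_2 - M_1)/(6h_1) = -41/8. So p'(4) = 31/8.

3.8750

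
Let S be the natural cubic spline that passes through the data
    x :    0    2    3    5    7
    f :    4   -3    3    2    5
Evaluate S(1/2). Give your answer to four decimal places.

With σ_i denoting the second derivative at x_i, h_i = 2, 1, 2, 2, and Δ_i = (y_(i+1) − y_i)/h_i = -7/2, 6, -1/2, 3/2:
  2·σ_0 + 6·σ_1 + 1·σ_2 = 6(Δ_1 - Δ_0) = 57
  1·σ_1 + 6·σ_2 + 2·σ_3 = 6(Δ_2 - Δ_1) = -39
  2·σ_2 + 8·σ_3 + 2·σ_4 = 6(Δ_3 - Δ_2) = 12
Natural end conditions: σ_0 = σ_4 = 0.
Solving: σ_0 = 0, σ_1 = 711/64, σ_2 = -309/32, σ_3 = 501/128, σ_4 = 0.
On [0, 2], S(x) = 4 - 461/64·x + 0·x² + 237/256·x³.
With x = 1/2: S(1/2) = 1053/2048.

0.5142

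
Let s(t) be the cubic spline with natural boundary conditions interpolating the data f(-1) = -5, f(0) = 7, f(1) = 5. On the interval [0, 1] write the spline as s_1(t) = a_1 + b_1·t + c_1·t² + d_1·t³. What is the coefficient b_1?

Write M_i for s''(x_i). With h_i = 1, 1 and divided differences Δ_i = 12, -2, the continuity of s' gives the tridiagonal system
  1·M_0 + 4·M_1 + 1·M_2 = 6(Δ_1 - Δ_0) = -84
Natural end conditions: M_0 = M_2 = 0.
Solving: M_0 = 0, M_1 = -21, M_2 = 0.
On [0, 1], with s_1(t) = a_1 + b_1·t + c_1·t² + d_1·t³: c_1 = M_1/2 = -21/2, d_1 = (M_2 - M_1)/(6h_1) = 7/2, b_1 = Δ_1 - h_1(2M_1 + M_2)/6 = 5.

5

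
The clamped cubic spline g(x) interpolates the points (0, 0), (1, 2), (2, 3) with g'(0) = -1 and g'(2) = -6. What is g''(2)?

Write m_i for g''(x_i). With h_i = 1, 1 and divided differences Δ_i = 2, 1, the continuity of g' gives the tridiagonal system
  1·m_0 + 4·m_1 + 1·m_2 = 6(Δ_1 - Δ_0) = -6
Clamped end conditions give two more equations: 2h_0·m_0 + h_0·m_1 = 6(Δ_0 - g'(0)) = 18 and h_1·m_1 + 2h_1·m_2 = 6(g'(2) - Δ_1) = -42.
Hence m_0 = 8, m_1 = 2, m_2 = -22.

-22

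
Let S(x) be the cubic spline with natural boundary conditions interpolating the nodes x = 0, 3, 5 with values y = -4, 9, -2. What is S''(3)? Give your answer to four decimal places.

Write m_i for S''(x_i). With h_i = 3, 2 and divided differences Δ_i = 13/3, -11/2, the continuity of S' gives the tridiagonal system
  3·m_0 + 10·m_1 + 2·m_2 = 6(Δ_1 - Δ_0) = -59
Natural end conditions: m_0 = m_2 = 0.
Forward elimination and back-substitution give m_0 = 0, m_1 = -59/10, m_2 = 0.

-5.9000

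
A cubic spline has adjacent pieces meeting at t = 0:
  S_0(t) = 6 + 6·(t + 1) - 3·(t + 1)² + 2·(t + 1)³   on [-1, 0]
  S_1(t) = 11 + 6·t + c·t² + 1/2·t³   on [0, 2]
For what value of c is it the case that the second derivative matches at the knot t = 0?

3

S_0''(t) = -6 + 12·(t + 1), so S_0''(0) = 6. On the right, S_1''(0) = 2c, so c = 3.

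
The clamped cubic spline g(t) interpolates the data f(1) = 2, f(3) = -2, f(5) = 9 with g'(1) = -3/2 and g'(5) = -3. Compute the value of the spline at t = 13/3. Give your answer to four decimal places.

With M_i denoting the second derivative at x_i, h_i = 2, 2, and Δ_i = (y_(i+1) − y_i)/h_i = -2, 11/2:
  2·M_0 + 8·M_1 + 2·M_2 = 6(Δ_1 - Δ_0) = 45
Clamped end conditions give two more equations: 2h_0·M_0 + h_0·M_1 = 6(Δ_0 - g'(1)) = -3 and h_1·M_1 + 2h_1·M_2 = 6(g'(5) - Δ_1) = -51.
Forward elimination and back-substitution give M_0 = -27/4, M_1 = 12, M_2 = -75/4.
On [3, 5], g(t) = -2 + 15/4·(t - 3) + 6·(t - 3)² - 41/16·(t - 3)³.
With (t - 3) = 4/3: g(13/3) = 205/27.

7.5926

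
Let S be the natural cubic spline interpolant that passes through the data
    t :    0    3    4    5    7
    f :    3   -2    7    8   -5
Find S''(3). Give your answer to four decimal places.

9.6348

Let σ_i = S''(x_i). Step sizes h_i = 3, 1, 1, 2; slopes of the chords Δ_i = (y_(i+1) - y_i)/h_i = -5/3, 9, 1, -13/2.
  3·σ_0 + 8·σ_1 + 1·σ_2 = 6(Δ_1 - Δ_0) = 64
  1·σ_1 + 4·σ_2 + 1·σ_3 = 6(Δ_2 - Δ_1) = -48
  1·σ_2 + 6·σ_3 + 2·σ_4 = 6(Δ_3 - Δ_2) = -45
Natural end conditions: σ_0 = σ_4 = 0.
Hence σ_0 = 0, σ_1 = 1715/178, σ_2 = -1164/89, σ_3 = -947/178, σ_4 = 0.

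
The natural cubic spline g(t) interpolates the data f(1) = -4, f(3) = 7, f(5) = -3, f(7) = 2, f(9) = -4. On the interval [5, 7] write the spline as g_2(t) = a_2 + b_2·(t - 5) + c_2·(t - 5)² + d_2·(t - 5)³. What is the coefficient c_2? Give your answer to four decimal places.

4.9286

Put M_i = g'' at the i-th knot. Here h = (2, 2, 2, 2) and Δ = (11/2, -5, 5/2, -3), so the interior equations h_(i-1)·M_(i-1) + 2(h_(i-1)+h_i)·M_i + h_i·M_(i+1) = 6(Δ_i − Δ_(i-1)) read
  2·M_0 + 8·M_1 + 2·M_2 = 6(Δ_1 - Δ_0) = -63
  2·M_1 + 8·M_2 + 2·M_3 = 6(Δ_2 - Δ_1) = 45
  2·M_2 + 8·M_3 + 2·M_4 = 6(Δ_3 - Δ_2) = -33
Natural end conditions: M_0 = M_4 = 0.
Solving: M_0 = 0, M_1 = -579/56, M_2 = 69/7, M_3 = -369/56, M_4 = 0.
On [5, 7], with g_2(t) = a_2 + b_2·(t - 5) + c_2·(t - 5)² + d_2·(t - 5)³: c_2 = M_2/2 = 69/14, d_2 = (M_3 - M_2)/(6h_2) = -307/224, b_2 = Δ_2 - h_2(2M_2 + M_3)/6 = -15/8.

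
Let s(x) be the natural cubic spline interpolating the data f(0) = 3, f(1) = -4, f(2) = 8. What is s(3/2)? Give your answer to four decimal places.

Write σ_i for s''(x_i). With h_i = 1, 1 and divided differences Δ_i = -7, 12, the continuity of s' gives the tridiagonal system
  1·σ_0 + 4·σ_1 + 1·σ_2 = 6(Δ_1 - Δ_0) = 114
Natural end conditions: σ_0 = σ_2 = 0.
Hence σ_0 = 0, σ_1 = 57/2, σ_2 = 0.
On [1, 2], s(x) = -4 + 5/2·(x - 1) + 57/4·(x - 1)² - 19/4·(x - 1)³.
With (x - 1) = 1/2: s(3/2) = 7/32.

0.2188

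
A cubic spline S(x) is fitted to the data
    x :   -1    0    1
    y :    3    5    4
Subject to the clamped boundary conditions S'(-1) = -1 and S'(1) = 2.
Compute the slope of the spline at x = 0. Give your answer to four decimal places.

0.5000

Write σ_i for S''(x_i). With h_i = 1, 1 and divided differences Δ_i = 2, -1, the continuity of S' gives the tridiagonal system
  1·σ_0 + 4·σ_1 + 1·σ_2 = 6(Δ_1 - Δ_0) = -18
Clamped end conditions give two more equations: 2h_0·σ_0 + h_0·σ_1 = 6(Δ_0 - S'(-1)) = 18 and h_1·σ_1 + 2h_1·σ_2 = 6(S'(1) - Δ_1) = 18.
Hence σ_0 = 15, σ_1 = -12, σ_2 = 15.
On [0, 1], S'(x) = b_1 + 2c_1·x + 3d_1·x² with b_1 = Δ_1 - h_1(2σ_1 + σ_2)/6 = 1/2, c_1 = σ_1/2 = -6, d_1 = (σ_2 - σ_1)/(6h_1) = 9/2. So S'(0) = 1/2.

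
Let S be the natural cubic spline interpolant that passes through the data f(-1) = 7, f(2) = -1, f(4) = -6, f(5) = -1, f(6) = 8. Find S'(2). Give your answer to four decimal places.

Write σ_i for S''(x_i). With h_i = 3, 2, 1, 1 and divided differences Δ_i = -8/3, -5/2, 5, 9, the continuity of S' gives the tridiagonal system
  3·σ_0 + 10·σ_1 + 2·σ_2 = 6(Δ_1 - Δ_0) = 1
  2·σ_1 + 6·σ_2 + 1·σ_3 = 6(Δ_2 - Δ_1) = 45
  1·σ_2 + 4·σ_3 + 1·σ_4 = 6(Δ_3 - Δ_2) = 24
Natural end conditions: σ_0 = σ_4 = 0.
Hence σ_0 = 0, σ_1 = -289/214, σ_2 = 776/107, σ_3 = 448/107, σ_4 = 0.
On [2, 4], S'(x) = b_1 + 2c_1·(x - 2) + 3d_1·(x - 2)² with b_1 = Δ_1 - h_1(2σ_1 + σ_2)/6 = -2579/642, c_1 = σ_1/2 = -289/428, d_1 = (σ_2 - σ_1)/(6h_1) = 1841/2568. So S'(2) = -2579/642.

-4.0171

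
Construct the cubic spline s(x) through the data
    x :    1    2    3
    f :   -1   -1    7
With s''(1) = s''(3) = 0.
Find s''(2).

12

Put σ_i = s'' at the i-th knot. Here h = (1, 1) and Δ = (0, 8), so the interior equations h_(i-1)·σ_(i-1) + 2(h_(i-1)+h_i)·σ_i + h_i·σ_(i+1) = 6(Δ_i − Δ_(i-1)) read
  1·σ_0 + 4·σ_1 + 1·σ_2 = 6(Δ_1 - Δ_0) = 48
Natural end conditions: σ_0 = σ_2 = 0.
Solving the tridiagonal system: σ_0 = 0, σ_1 = 12, σ_2 = 0.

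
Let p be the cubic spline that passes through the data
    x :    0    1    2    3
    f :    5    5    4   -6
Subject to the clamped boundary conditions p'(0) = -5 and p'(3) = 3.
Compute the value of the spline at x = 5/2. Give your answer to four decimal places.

-2.5917

Let σ_i = p''(x_i). Step sizes h_i = 1, 1, 1; slopes of the chords Δ_i = (y_(i+1) - y_i)/h_i = 0, -1, -10.
  1·σ_0 + 4·σ_1 + 1·σ_2 = 6(Δ_1 - Δ_0) = -6
  1·σ_1 + 4·σ_2 + 1·σ_3 = 6(Δ_2 - Δ_1) = -54
Clamped end conditions give two more equations: 2h_0·σ_0 + h_0·σ_1 = 6(Δ_0 - p'(0)) = 30 and h_2·σ_2 + 2h_2·σ_3 = 6(p'(3) - Δ_2) = 78.
Forward elimination and back-substitution give σ_0 = 212/15, σ_1 = 26/15, σ_2 = -406/15, σ_3 = 788/15.
On [2, 3], p(x) = 4 - 146/15·(x - 2) - 203/15·(x - 2)² + 199/15·(x - 2)³.
With (x - 2) = 1/2: p(5/2) = -311/120.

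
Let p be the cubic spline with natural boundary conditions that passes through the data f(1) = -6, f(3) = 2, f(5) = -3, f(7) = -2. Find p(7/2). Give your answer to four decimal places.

1.4406

With m_i denoting the second derivative at x_i, h_i = 2, 2, 2, and Δ_i = (y_(i+1) − y_i)/h_i = 4, -5/2, 1/2:
  2·m_0 + 8·m_1 + 2·m_2 = 6(Δ_1 - Δ_0) = -39
  2·m_1 + 8·m_2 + 2·m_3 = 6(Δ_2 - Δ_1) = 18
Natural end conditions: m_0 = m_3 = 0.
Solving the tridiagonal system: m_0 = 0, m_1 = -29/5, m_2 = 37/10, m_3 = 0.
On [3, 5], p(t) = 2 + 2/15·(t - 3) - 29/10·(t - 3)² + 19/24·(t - 3)³.
With (t - 3) = 1/2: p(7/2) = 461/320.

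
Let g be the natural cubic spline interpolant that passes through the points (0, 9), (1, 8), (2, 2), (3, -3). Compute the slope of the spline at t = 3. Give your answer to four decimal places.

-4.4000

With M_i denoting the second derivative at x_i, h_i = 1, 1, 1, and Δ_i = (y_(i+1) − y_i)/h_i = -1, -6, -5:
  1·M_0 + 4·M_1 + 1·M_2 = 6(Δ_1 - Δ_0) = -30
  1·M_1 + 4·M_2 + 1·M_3 = 6(Δ_2 - Δ_1) = 6
Natural end conditions: M_0 = M_3 = 0.
Forward elimination and back-substitution give M_0 = 0, M_1 = -42/5, M_2 = 18/5, M_3 = 0.
On [2, 3], g'(t) = b_2 + 2c_2·(t - 2) + 3d_2·(t - 2)² with b_2 = Δ_2 - h_2(2M_2 + M_3)/6 = -31/5, c_2 = M_2/2 = 9/5, d_2 = (M_3 - M_2)/(6h_2) = -3/5. So g'(3) = -22/5.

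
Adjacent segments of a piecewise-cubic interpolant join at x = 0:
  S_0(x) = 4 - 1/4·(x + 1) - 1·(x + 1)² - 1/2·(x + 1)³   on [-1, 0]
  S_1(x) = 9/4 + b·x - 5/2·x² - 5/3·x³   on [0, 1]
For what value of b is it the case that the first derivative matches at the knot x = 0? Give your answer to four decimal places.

S_0'(x) = -1/4 - 2·(x + 1) - 3/2·(x + 1)², so S_0'(0) = -15/4. On the right, S_1'(0) = b, so b = -15/4.

-3.7500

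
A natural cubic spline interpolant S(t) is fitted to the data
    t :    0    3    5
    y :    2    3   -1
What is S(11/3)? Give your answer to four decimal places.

With σ_i denoting the second derivative at x_i, h_i = 3, 2, and Δ_i = (y_(i+1) − y_i)/h_i = 1/3, -2:
  3·σ_0 + 10·σ_1 + 2·σ_2 = 6(Δ_1 - Δ_0) = -14
Natural end conditions: σ_0 = σ_2 = 0.
Solving the tridiagonal system: σ_0 = 0, σ_1 = -7/5, σ_2 = 0.
On [3, 5], S(t) = 3 - 16/15·(t - 3) - 7/10·(t - 3)² + 7/60·(t - 3)³.
With (t - 3) = 2/3: S(11/3) = 163/81.

2.0123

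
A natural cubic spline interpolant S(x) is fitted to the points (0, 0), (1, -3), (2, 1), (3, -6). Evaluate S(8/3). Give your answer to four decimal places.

-2.6593

Write M_i for S''(x_i). With h_i = 1, 1, 1 and divided differences Δ_i = -3, 4, -7, the continuity of S' gives the tridiagonal system
  1·M_0 + 4·M_1 + 1·M_2 = 6(Δ_1 - Δ_0) = 42
  1·M_1 + 4·M_2 + 1·M_3 = 6(Δ_2 - Δ_1) = -66
Natural end conditions: M_0 = M_3 = 0.
Solving the tridiagonal system: M_0 = 0, M_1 = 78/5, M_2 = -102/5, M_3 = 0.
On [2, 3], S(x) = 1 - 1/5·(x - 2) - 51/5·(x - 2)² + 17/5·(x - 2)³.
With (x - 2) = 2/3: S(8/3) = -359/135.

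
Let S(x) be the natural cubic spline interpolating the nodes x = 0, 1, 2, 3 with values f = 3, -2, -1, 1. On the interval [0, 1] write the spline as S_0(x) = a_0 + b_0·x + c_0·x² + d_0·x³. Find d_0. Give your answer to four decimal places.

1.5333

Write m_i for S''(x_i). With h_i = 1, 1, 1 and divided differences Δ_i = -5, 1, 2, the continuity of S' gives the tridiagonal system
  1·m_0 + 4·m_1 + 1·m_2 = 6(Δ_1 - Δ_0) = 36
  1·m_1 + 4·m_2 + 1·m_3 = 6(Δ_2 - Δ_1) = 6
Natural end conditions: m_0 = m_3 = 0.
Hence m_0 = 0, m_1 = 46/5, m_2 = -4/5, m_3 = 0.
On [0, 1], with S_0(x) = a_0 + b_0·x + c_0·x² + d_0·x³: c_0 = m_0/2 = 0, d_0 = (m_1 - m_0)/(6h_0) = 23/15, b_0 = Δ_0 - h_0(2m_0 + m_1)/6 = -98/15.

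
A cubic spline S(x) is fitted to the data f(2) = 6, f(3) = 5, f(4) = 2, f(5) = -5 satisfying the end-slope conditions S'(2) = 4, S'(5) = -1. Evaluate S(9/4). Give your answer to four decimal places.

Write m_i for S''(x_i). With h_i = 1, 1, 1 and divided differences Δ_i = -1, -3, -7, the continuity of S' gives the tridiagonal system
  1·m_0 + 4·m_1 + 1·m_2 = 6(Δ_1 - Δ_0) = -12
  1·m_1 + 4·m_2 + 1·m_3 = 6(Δ_2 - Δ_1) = -24
Clamped end conditions give two more equations: 2h_0·m_0 + h_0·m_1 = 6(Δ_0 - S'(2)) = -30 and h_2·m_2 + 2h_2·m_3 = 6(S'(5) - Δ_2) = 36.
Forward elimination and back-substitution give m_0 = -52/3, m_1 = 14/3, m_2 = -40/3, m_3 = 74/3.
On [2, 3], S(x) = 6 + 4·(x - 2) - 26/3·(x - 2)² + 11/3·(x - 2)³.
With (x - 2) = 1/4: S(9/4) = 417/64.

6.5156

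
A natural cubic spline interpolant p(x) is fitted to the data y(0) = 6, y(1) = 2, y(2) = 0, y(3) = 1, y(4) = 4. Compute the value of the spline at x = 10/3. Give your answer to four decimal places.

Let m_i = p''(x_i). Step sizes h_i = 1, 1, 1, 1; slopes of the chords Δ_i = (y_(i+1) - y_i)/h_i = -4, -2, 1, 3.
  1·m_0 + 4·m_1 + 1·m_2 = 6(Δ_1 - Δ_0) = 12
  1·m_1 + 4·m_2 + 1·m_3 = 6(Δ_2 - Δ_1) = 18
  1·m_2 + 4·m_3 + 1·m_4 = 6(Δ_3 - Δ_2) = 12
Natural end conditions: m_0 = m_4 = 0.
Solving the tridiagonal system: m_0 = 0, m_1 = 15/7, m_2 = 24/7, m_3 = 15/7, m_4 = 0.
On [3, 4], p(x) = 1 + 16/7·(x - 3) + 15/14·(x - 3)² - 5/14·(x - 3)³.
With (x - 3) = 1/3: p(10/3) = 353/189.

1.8677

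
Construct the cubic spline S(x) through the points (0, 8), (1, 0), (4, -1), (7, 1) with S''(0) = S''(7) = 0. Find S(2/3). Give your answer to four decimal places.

With M_i denoting the second derivative at x_i, h_i = 1, 3, 3, and Δ_i = (y_(i+1) − y_i)/h_i = -8, -1/3, 2/3:
  1·M_0 + 8·M_1 + 3·M_2 = 6(Δ_1 - Δ_0) = 46
  3·M_1 + 12·M_2 + 3·M_3 = 6(Δ_2 - Δ_1) = 6
Natural end conditions: M_0 = M_3 = 0.
Hence M_0 = 0, M_1 = 178/29, M_2 = -30/29, M_3 = 0.
On [0, 1], S(x) = 8 - 785/87·x + 0·x² + 89/87·x³.
With x = 2/3: S(2/3) = 5374/2349.

2.2878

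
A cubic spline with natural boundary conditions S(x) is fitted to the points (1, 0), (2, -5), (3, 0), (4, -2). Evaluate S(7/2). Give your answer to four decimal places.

With σ_i denoting the second derivative at x_i, h_i = 1, 1, 1, and Δ_i = (y_(i+1) − y_i)/h_i = -5, 5, -2:
  1·σ_0 + 4·σ_1 + 1·σ_2 = 6(Δ_1 - Δ_0) = 60
  1·σ_1 + 4·σ_2 + 1·σ_3 = 6(Δ_2 - Δ_1) = -42
Natural end conditions: σ_0 = σ_3 = 0.
Solving: σ_0 = 0, σ_1 = 94/5, σ_2 = -76/5, σ_3 = 0.
On [3, 4], S(x) = 0 + 46/15·(x - 3) - 38/5·(x - 3)² + 38/15·(x - 3)³.
With (x - 3) = 1/2: S(7/2) = -1/20.

-0.0500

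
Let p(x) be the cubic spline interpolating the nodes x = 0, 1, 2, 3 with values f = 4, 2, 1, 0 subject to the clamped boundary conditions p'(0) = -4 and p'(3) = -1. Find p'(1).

-1

Write σ_i for p''(x_i). With h_i = 1, 1, 1 and divided differences Δ_i = -2, -1, -1, the continuity of p' gives the tridiagonal system
  1·σ_0 + 4·σ_1 + 1·σ_2 = 6(Δ_1 - Δ_0) = 6
  1·σ_1 + 4·σ_2 + 1·σ_3 = 6(Δ_2 - Δ_1) = 0
Clamped end conditions give two more equations: 2h_0·σ_0 + h_0·σ_1 = 6(Δ_0 - p'(0)) = 12 and h_2·σ_2 + 2h_2·σ_3 = 6(p'(3) - Δ_2) = 0.
Solving the tridiagonal system: σ_0 = 6, σ_1 = 0, σ_2 = 0, σ_3 = 0.
On [1, 2], p'(x) = b_1 + 2c_1·(x - 1) + 3d_1·(x - 1)² with b_1 = Δ_1 - h_1(2σ_1 + σ_2)/6 = -1, c_1 = σ_1/2 = 0, d_1 = (σ_2 - σ_1)/(6h_1) = 0. So p'(1) = -1.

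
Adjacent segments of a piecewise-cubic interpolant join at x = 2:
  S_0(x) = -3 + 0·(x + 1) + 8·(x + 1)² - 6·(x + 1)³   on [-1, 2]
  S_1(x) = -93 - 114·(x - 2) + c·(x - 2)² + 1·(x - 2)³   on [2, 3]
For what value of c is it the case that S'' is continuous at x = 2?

S_0''(x) = 16 - 36·(x + 1), so S_0''(2) = -92. On the right, S_1''(2) = 2c, so c = -46.

-46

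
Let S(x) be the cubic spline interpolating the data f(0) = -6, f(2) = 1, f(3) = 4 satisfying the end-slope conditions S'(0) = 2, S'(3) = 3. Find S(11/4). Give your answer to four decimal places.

3.2695

Write σ_i for S''(x_i). With h_i = 2, 1 and divided differences Δ_i = 7/2, 3, the continuity of S' gives the tridiagonal system
  2·σ_0 + 6·σ_1 + 1·σ_2 = 6(Δ_1 - Δ_0) = -3
Clamped end conditions give two more equations: 2h_0·σ_0 + h_0·σ_1 = 6(Δ_0 - S'(0)) = 9 and h_1·σ_1 + 2h_1·σ_2 = 6(S'(3) - Δ_1) = 0.
Solving the tridiagonal system: σ_0 = 37/12, σ_1 = -5/3, σ_2 = 5/6.
On [2, 3], S(x) = 1 + 41/12·(x - 2) - 5/6·(x - 2)² + 5/12·(x - 2)³.
With (x - 2) = 3/4: S(11/4) = 837/256.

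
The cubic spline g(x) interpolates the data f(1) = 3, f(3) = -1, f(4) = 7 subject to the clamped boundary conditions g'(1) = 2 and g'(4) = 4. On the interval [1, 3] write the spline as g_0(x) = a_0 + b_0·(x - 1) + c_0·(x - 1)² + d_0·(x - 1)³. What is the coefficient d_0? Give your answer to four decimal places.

2.8333

With M_i denoting the second derivative at x_i, h_i = 2, 1, and Δ_i = (y_(i+1) − y_i)/h_i = -2, 8:
  2·M_0 + 6·M_1 + 1·M_2 = 6(Δ_1 - Δ_0) = 60
Clamped end conditions give two more equations: 2h_0·M_0 + h_0·M_1 = 6(Δ_0 - g'(1)) = -24 and h_1·M_1 + 2h_1·M_2 = 6(g'(4) - Δ_1) = -24.
Hence M_0 = -46/3, M_1 = 56/3, M_2 = -64/3.
On [1, 3], with g_0(x) = a_0 + b_0·(x - 1) + c_0·(x - 1)² + d_0·(x - 1)³: c_0 = M_0/2 = -23/3, d_0 = (M_1 - M_0)/(6h_0) = 17/6, b_0 = Δ_0 - h_0(2M_0 + M_1)/6 = 2.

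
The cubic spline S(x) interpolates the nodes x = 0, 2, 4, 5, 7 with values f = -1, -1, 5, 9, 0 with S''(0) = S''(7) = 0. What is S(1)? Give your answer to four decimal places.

-1.4453

Let M_i = S''(x_i). Step sizes h_i = 2, 2, 1, 2; slopes of the chords Δ_i = (y_(i+1) - y_i)/h_i = 0, 3, 4, -9/2.
  2·M_0 + 8·M_1 + 2·M_2 = 6(Δ_1 - Δ_0) = 18
  2·M_1 + 6·M_2 + 1·M_3 = 6(Δ_2 - Δ_1) = 6
  1·M_2 + 6·M_3 + 2·M_4 = 6(Δ_3 - Δ_2) = -51
Natural end conditions: M_0 = M_4 = 0.
Solving the tridiagonal system: M_0 = 0, M_1 = 57/32, M_2 = 15/8, M_3 = -141/16, M_4 = 0.
On [0, 2], S(x) = -1 - 19/32·x + 0·x² + 19/128·x³.
With x = 1: S(1) = -185/128.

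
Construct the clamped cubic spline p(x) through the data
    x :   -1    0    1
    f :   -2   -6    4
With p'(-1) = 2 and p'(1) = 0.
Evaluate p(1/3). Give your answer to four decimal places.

-2.8148

Put m_i = p'' at the i-th knot. Here h = (1, 1) and Δ = (-4, 10), so the interior equations h_(i-1)·m_(i-1) + 2(h_(i-1)+h_i)·m_i + h_i·m_(i+1) = 6(Δ_i − Δ_(i-1)) read
  1·m_0 + 4·m_1 + 1·m_2 = 6(Δ_1 - Δ_0) = 84
Clamped end conditions give two more equations: 2h_0·m_0 + h_0·m_1 = 6(Δ_0 - p'(-1)) = -36 and h_1·m_1 + 2h_1·m_2 = 6(p'(1) - Δ_1) = -60.
Solving: m_0 = -40, m_1 = 44, m_2 = -52.
On [0, 1], p(x) = -6 + 4·x + 22·x² - 16·x³.
With x = 1/3: p(1/3) = -76/27.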